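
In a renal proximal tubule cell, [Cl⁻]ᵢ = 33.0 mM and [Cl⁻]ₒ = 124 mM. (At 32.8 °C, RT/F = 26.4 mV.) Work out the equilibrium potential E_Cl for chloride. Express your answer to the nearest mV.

-35 mV

E = (26.4/z) · ln([Cl⁻]_out/[Cl⁻]_in) with z = -1.
For an anion, dividing by z = -1 reverses the sign.
= (26.4/-1) · ln(124/33.0) = -26.40 · ln(3.758)
= -26.40 · (1.3238) = -34.95 mV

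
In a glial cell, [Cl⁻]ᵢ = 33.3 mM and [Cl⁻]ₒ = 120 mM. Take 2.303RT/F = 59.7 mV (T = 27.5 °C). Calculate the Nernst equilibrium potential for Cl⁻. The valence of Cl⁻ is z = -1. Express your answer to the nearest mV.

-33 mV

E = (59.7/z) · log₁₀([Cl⁻]_out/[Cl⁻]_in) with z = -1.
For an anion, dividing by z = -1 reverses the sign.
= (59.7/-1) · log₁₀(120/33.3) = -59.70 · log₁₀(3.604)
= -59.70 · (0.5567) = -33.24 mV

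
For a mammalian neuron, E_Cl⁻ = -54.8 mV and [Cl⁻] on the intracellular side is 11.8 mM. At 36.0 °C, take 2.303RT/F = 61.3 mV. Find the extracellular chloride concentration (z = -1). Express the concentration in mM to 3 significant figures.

Nernst: E = (61.3/-1) · log₁₀([out]/[in]), so log₁₀([out]/[in]) = -54.8 × -1 / 61.3 = 0.8940.
[out]/[in] = 10^(0.8940) = 7.834.
[out] = 7.834 × 11.8 = 92.44 mM.

92.4 mM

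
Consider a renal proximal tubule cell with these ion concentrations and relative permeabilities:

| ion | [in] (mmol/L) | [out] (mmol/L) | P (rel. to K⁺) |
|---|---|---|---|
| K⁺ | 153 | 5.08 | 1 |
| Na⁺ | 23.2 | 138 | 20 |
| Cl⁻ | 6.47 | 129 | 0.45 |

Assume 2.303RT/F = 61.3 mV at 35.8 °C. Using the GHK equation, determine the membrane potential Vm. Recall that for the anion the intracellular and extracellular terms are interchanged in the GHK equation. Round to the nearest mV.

Vm = 61.3 · log₁₀[(Σ P·[cation]ₒ + Σ P·[anion]ᵢ) / (Σ P·[cation]ᵢ + Σ P·[anion]ₒ)]
Numerator = 1×5.08 + 20×138 + 0.45×6.47 = 2768
Denominator = 1×153 + 20×23.2 + 0.45×129 = 675
Vm = 61.3 · log₁₀(4.1004) = 61.3 × (0.6128) = 37.57 mV

38 mV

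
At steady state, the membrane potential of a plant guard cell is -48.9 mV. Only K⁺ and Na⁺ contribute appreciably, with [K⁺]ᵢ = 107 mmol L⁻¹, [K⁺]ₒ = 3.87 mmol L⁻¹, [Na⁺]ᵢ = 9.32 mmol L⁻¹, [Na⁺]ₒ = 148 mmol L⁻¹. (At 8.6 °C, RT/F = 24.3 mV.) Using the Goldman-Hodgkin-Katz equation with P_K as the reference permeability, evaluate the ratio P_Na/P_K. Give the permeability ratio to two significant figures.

0.071

Let α = P_Na/P_K. GHK: Vm = 24.3·ln[(Kₒ + α·Naₒ)/(Kᵢ + α·Naᵢ)].
e^(Vm/24.3) = e^(-48.9/24.3) = 0.13367
So 0.13367·(Kᵢ + α·Naᵢ) = Kₒ + α·Naₒ → α = (0.13367·107.0 − 3.87) / (148.0 − 0.13367·9.32)
α = (14.3 − 3.87) / (148.0 − 1.246) = 10.43/146.8 = 0.07109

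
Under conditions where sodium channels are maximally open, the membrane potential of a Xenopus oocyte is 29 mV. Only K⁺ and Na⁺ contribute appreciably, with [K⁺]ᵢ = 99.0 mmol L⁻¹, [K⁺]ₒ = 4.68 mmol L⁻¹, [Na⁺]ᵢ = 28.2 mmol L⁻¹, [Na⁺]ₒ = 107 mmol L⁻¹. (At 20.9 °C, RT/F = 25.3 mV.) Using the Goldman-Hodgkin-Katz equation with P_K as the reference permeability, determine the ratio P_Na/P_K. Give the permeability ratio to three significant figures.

Let α = P_Na/P_K. GHK: Vm = 25.3·ln[(Kₒ + α·Naₒ)/(Kᵢ + α·Naᵢ)].
e^(Vm/25.3) = e^(29.0/25.3) = 3.1464
So 3.1464·(Kᵢ + α·Naᵢ) = Kₒ + α·Naₒ → α = (3.1464·99.0 − 4.68) / (107.0 − 3.1464·28.2)
α = (311.5 − 4.68) / (107.0 − 88.73) = 306.8/18.27 = 16.79

16.8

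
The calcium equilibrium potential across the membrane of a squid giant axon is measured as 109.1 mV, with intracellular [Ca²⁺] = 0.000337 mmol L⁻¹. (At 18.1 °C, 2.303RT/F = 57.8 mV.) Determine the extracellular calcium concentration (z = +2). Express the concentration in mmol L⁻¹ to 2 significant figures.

2.0 mmol L⁻¹

Nernst: E = (57.8/2) · log₁₀([out]/[in]), so log₁₀([out]/[in]) = 109.1 × 2 / 57.8 = 3.7751.
[out]/[in] = 10^(3.7751) = 5958.
[out] = 5958 × 0.000337 = 2.008 mmol L⁻¹.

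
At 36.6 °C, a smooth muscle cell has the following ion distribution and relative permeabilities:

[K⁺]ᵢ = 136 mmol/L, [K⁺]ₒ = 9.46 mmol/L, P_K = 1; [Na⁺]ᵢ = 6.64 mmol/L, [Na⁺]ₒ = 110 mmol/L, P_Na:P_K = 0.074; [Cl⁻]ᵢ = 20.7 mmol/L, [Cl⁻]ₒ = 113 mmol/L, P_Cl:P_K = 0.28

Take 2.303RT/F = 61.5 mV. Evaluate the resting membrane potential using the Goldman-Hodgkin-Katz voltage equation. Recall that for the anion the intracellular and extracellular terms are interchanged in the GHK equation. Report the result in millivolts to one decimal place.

Vm = 61.5 · log₁₀[(Σ P·[cation]ₒ + Σ P·[anion]ᵢ) / (Σ P·[cation]ᵢ + Σ P·[anion]ₒ)]
Numerator = 1×9.46 + 0.074×110 + 0.28×20.7 = 23.4
Denominator = 1×136 + 0.074×6.64 + 0.28×113 = 168.1
Vm = 61.5 · log₁₀(0.13915) = 61.5 × (-0.8565) = -52.68 mV

-52.7 mV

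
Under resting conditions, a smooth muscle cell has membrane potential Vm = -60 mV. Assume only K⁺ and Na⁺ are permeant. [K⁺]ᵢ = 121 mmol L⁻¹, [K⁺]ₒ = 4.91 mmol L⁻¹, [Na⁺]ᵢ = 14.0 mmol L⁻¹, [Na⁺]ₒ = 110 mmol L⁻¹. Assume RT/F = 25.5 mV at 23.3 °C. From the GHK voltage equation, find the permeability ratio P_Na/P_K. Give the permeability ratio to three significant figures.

0.0607

Let α = P_Na/P_K. GHK: Vm = 25.5·ln[(Kₒ + α·Naₒ)/(Kᵢ + α·Naᵢ)].
e^(Vm/25.5) = e^(-60.0/25.5) = 0.095089
So 0.095089·(Kᵢ + α·Naᵢ) = Kₒ + α·Naₒ → α = (0.095089·121.0 − 4.91) / (110.0 − 0.095089·14.0)
α = (11.51 − 4.91) / (110.0 − 1.331) = 6.596/108.7 = 0.0607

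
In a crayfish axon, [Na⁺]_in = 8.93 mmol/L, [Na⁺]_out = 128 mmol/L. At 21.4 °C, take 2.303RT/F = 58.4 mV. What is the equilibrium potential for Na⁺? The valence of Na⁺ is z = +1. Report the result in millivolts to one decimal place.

E = (58.4/z) · log₁₀([Na⁺]_out/[Na⁺]_in) with z = +1.
= (58.4/1) · log₁₀(128/8.93) = 58.40 · log₁₀(14.33)
= 58.40 · (1.1564) = 67.53 mV

67.5 mV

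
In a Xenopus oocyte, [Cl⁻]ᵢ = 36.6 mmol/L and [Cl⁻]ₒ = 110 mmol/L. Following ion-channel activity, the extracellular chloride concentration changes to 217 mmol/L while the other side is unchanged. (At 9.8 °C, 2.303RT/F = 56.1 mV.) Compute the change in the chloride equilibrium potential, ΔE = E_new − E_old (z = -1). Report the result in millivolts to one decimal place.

-16.6 mV

E_old = (56.1/-1)·log₁₀(110/36.6) = -26.81 mV
E_new = (56.1/-1)·log₁₀(217/36.6) = -43.36 mV
ΔE = -43.36 − (-26.81) = -16.55 mV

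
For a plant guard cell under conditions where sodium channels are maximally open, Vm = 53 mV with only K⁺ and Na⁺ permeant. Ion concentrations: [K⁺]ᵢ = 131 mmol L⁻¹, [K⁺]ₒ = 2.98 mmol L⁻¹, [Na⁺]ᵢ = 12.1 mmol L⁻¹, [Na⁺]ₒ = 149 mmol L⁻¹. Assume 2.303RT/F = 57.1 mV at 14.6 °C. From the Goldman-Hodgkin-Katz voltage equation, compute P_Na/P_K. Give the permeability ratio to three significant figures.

Let α = P_Na/P_K. GHK: Vm = 57.1·log₁₀[(Kₒ + α·Naₒ)/(Kᵢ + α·Naᵢ)].
10^(Vm/57.1) = 10^(53.0/57.1) = 8.4761
So 8.4761·(Kᵢ + α·Naᵢ) = Kₒ + α·Naₒ → α = (8.4761·131.0 − 2.98) / (149.0 − 8.4761·12.1)
α = (1110 − 2.98) / (149.0 − 102.6) = 1107/46.44 = 23.85

23.8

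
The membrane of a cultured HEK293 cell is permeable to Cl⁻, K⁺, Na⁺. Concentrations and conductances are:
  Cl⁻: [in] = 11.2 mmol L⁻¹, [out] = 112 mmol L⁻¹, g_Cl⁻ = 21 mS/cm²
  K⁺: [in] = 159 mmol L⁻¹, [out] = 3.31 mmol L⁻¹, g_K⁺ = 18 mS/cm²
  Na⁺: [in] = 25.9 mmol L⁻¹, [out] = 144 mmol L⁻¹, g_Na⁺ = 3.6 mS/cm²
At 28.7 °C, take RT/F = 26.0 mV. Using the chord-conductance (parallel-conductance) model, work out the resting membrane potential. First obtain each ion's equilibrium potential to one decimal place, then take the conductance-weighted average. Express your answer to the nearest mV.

E_Cl⁻ = (26.0/-1)·ln(112/11.2) = -59.9 mV
E_K⁺ = (26.0/1)·ln(3.31/159) = -100.7 mV
E_Na⁺ = (26.0/1)·ln(144/25.9) = 44.6 mV
Vm = (Σ gᵢEᵢ)/(Σ gᵢ) = (21·-59.9 + 18·-100.7 + 3.6·44.6) / (21 + 18 + 3.6)
= -2909.94 / 42.6 = -68.31 mV

-68 mV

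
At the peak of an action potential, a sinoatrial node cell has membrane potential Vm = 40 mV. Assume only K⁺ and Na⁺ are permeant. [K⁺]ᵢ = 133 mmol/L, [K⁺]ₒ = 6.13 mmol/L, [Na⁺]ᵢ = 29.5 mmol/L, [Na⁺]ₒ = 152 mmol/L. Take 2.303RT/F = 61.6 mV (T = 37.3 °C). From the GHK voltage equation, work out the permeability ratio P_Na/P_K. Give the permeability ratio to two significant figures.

Let α = P_Na/P_K. GHK: Vm = 61.6·log₁₀[(Kₒ + α·Naₒ)/(Kᵢ + α·Naᵢ)].
10^(Vm/61.6) = 10^(40.0/61.6) = 4.4602
So 4.4602·(Kᵢ + α·Naᵢ) = Kₒ + α·Naₒ → α = (4.4602·133.0 − 6.13) / (152.0 − 4.4602·29.5)
α = (593.2 − 6.13) / (152.0 − 131.6) = 587.1/20.43 = 28.74

29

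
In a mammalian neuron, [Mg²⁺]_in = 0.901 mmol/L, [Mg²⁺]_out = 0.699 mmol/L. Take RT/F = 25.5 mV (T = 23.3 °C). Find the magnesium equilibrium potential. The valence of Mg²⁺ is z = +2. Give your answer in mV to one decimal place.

E = (25.5/z) · ln([Mg²⁺]_out/[Mg²⁺]_in) with z = +2.
= (25.5/2) · ln(0.699/0.901) = 12.75 · ln(0.7758)
= 12.75 · (-0.2539) = -3.24 mV

-3.2 mV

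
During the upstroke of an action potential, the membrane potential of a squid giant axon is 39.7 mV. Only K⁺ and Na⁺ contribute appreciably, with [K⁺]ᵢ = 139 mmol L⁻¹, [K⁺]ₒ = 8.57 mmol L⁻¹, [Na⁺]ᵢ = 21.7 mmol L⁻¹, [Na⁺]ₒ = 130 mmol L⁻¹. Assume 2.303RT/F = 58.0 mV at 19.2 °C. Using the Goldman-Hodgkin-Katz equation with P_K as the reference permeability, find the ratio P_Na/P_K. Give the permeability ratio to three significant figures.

Let α = P_Na/P_K. GHK: Vm = 58.0·log₁₀[(Kₒ + α·Naₒ)/(Kᵢ + α·Naᵢ)].
10^(Vm/58.0) = 10^(39.7/58.0) = 4.836
So 4.836·(Kᵢ + α·Naᵢ) = Kₒ + α·Naₒ → α = (4.836·139.0 − 8.57) / (130.0 − 4.836·21.7)
α = (672.2 − 8.57) / (130.0 − 104.9) = 663.6/25.06 = 26.48

26.5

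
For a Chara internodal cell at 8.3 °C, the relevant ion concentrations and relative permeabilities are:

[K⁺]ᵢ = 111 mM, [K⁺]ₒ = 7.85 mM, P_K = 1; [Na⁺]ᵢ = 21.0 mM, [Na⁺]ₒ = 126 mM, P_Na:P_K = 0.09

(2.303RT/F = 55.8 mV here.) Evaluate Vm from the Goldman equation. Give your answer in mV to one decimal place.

Vm = 55.8 · log₁₀[(Σ P·[cation]ₒ + Σ P·[anion]ᵢ) / (Σ P·[cation]ᵢ + Σ P·[anion]ₒ)]
Numerator = 1×7.85 + 0.09×126 = 19.19
Denominator = 1×111 + 0.09×21.0 = 112.9
Vm = 55.8 · log₁₀(0.16999) = 55.8 × (-0.7696) = -42.94 mV

-42.9 mV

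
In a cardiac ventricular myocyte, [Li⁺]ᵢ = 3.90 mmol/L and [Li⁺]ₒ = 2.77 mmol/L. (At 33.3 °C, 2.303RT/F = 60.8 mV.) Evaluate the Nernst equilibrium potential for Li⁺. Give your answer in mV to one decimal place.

-9.0 mV

E = (60.8/z) · log₁₀([Li⁺]_out/[Li⁺]_in) with z = +1.
= (60.8/1) · log₁₀(2.77/3.90) = 60.80 · log₁₀(0.7103)
= 60.80 · (-0.1486) = -9.03 mV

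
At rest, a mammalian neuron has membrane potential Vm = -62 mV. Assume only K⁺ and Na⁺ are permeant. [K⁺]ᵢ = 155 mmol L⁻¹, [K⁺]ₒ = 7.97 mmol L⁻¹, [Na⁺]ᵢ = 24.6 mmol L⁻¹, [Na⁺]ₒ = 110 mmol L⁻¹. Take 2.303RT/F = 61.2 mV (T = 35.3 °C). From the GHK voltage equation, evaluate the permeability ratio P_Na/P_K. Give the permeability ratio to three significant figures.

0.0657

Let α = P_Na/P_K. GHK: Vm = 61.2·log₁₀[(Kₒ + α·Naₒ)/(Kᵢ + α·Naᵢ)].
10^(Vm/61.2) = 10^(-62.0/61.2) = 0.097035
So 0.097035·(Kᵢ + α·Naᵢ) = Kₒ + α·Naₒ → α = (0.097035·155.0 − 7.97) / (110.0 − 0.097035·24.6)
α = (15.04 − 7.97) / (110.0 − 2.387) = 7.07/107.6 = 0.0657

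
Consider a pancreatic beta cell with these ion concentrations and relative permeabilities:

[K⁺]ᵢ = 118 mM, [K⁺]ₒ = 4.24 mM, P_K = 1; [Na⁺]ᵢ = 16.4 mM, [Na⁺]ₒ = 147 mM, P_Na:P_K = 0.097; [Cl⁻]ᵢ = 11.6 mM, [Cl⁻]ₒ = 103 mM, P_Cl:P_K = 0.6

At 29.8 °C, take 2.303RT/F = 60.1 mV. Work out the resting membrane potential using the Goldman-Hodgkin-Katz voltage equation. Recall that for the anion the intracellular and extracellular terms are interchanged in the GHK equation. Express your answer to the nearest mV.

-51 mV

Vm = 60.1 · log₁₀[(Σ P·[cation]ₒ + Σ P·[anion]ᵢ) / (Σ P·[cation]ᵢ + Σ P·[anion]ₒ)]
Numerator = 1×4.24 + 0.097×147 + 0.6×11.6 = 25.46
Denominator = 1×118 + 0.097×16.4 + 0.6×103 = 181.4
Vm = 60.1 · log₁₀(0.14035) = 60.1 × (-0.8528) = -51.25 mV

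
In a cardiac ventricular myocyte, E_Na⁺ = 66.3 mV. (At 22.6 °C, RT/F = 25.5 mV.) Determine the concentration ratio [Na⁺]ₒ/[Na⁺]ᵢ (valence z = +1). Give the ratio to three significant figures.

ln([out]/[in]) = E·z/(25.5) = 66.3 × 1 / 25.5 = 2.6000
[out]/[in] = e^(2.6000) = 13.46

13.5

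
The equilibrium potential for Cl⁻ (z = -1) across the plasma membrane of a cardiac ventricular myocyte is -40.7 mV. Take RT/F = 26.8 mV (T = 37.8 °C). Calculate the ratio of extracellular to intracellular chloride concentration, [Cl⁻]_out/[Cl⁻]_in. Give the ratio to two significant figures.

4.6

ln([out]/[in]) = E·z/(26.8) = -40.7 × -1 / 26.8 = 1.5187
[out]/[in] = e^(1.5187) = 4.566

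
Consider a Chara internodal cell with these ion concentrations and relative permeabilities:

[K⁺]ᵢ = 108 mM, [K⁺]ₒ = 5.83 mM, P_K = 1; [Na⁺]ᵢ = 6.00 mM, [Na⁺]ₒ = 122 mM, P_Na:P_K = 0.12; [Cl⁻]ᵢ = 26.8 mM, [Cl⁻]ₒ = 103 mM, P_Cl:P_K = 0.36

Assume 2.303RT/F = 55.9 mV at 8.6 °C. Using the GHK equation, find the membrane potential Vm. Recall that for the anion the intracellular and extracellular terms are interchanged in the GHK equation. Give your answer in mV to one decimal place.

Vm = 55.9 · log₁₀[(Σ P·[cation]ₒ + Σ P·[anion]ᵢ) / (Σ P·[cation]ᵢ + Σ P·[anion]ₒ)]
Numerator = 1×5.83 + 0.12×122 + 0.36×26.8 = 30.12
Denominator = 1×108 + 0.12×6.00 + 0.36×103 = 145.8
Vm = 55.9 · log₁₀(0.20657) = 55.9 × (-0.6849) = -38.29 mV

-38.3 mV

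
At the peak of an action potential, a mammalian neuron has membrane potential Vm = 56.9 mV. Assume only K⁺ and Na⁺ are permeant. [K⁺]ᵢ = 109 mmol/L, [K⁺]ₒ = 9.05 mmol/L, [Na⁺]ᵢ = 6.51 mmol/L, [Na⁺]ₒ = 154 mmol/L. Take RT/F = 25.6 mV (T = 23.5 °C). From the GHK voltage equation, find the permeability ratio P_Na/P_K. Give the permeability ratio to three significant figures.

10.6

Let α = P_Na/P_K. GHK: Vm = 25.6·ln[(Kₒ + α·Naₒ)/(Kᵢ + α·Naᵢ)].
e^(Vm/25.6) = e^(56.9/25.6) = 9.2318
So 9.2318·(Kᵢ + α·Naᵢ) = Kₒ + α·Naₒ → α = (9.2318·109.0 − 9.05) / (154.0 − 9.2318·6.51)
α = (1006 − 9.05) / (154.0 − 60.1) = 997.2/93.9 = 10.62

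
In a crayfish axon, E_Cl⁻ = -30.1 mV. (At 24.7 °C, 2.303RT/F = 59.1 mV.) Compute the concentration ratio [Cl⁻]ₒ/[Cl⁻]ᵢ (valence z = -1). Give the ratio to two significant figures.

log₁₀([out]/[in]) = E·z/(59.1) = -30.1 × -1 / 59.1 = 0.5093
[out]/[in] = 10^(0.5093) = 3.231

3.2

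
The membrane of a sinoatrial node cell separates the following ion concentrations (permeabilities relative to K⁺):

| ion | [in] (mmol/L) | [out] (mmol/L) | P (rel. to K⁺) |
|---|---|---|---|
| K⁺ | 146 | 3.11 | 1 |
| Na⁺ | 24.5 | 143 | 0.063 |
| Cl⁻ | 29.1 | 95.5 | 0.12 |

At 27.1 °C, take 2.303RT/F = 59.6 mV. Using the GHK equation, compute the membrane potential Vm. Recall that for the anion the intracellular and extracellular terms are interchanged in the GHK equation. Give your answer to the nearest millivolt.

Vm = 59.6 · log₁₀[(Σ P·[cation]ₒ + Σ P·[anion]ᵢ) / (Σ P·[cation]ᵢ + Σ P·[anion]ₒ)]
Numerator = 1×3.11 + 0.063×143 + 0.12×29.1 = 15.61
Denominator = 1×146 + 0.063×24.5 + 0.12×95.5 = 159
Vm = 59.6 · log₁₀(0.09818) = 59.6 × (-1.0080) = -60.08 mV

-60 mV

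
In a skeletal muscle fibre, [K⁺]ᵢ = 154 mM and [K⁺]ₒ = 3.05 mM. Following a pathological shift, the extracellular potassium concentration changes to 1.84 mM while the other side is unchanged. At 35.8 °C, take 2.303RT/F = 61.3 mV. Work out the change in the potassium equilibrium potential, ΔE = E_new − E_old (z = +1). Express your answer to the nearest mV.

-13 mV

E_old = (61.3/1)·log₁₀(3.05/154) = -104.41 mV
E_new = (61.3/1)·log₁₀(1.84/154) = -117.86 mV
ΔE = -117.86 − (-104.41) = -13.45 mV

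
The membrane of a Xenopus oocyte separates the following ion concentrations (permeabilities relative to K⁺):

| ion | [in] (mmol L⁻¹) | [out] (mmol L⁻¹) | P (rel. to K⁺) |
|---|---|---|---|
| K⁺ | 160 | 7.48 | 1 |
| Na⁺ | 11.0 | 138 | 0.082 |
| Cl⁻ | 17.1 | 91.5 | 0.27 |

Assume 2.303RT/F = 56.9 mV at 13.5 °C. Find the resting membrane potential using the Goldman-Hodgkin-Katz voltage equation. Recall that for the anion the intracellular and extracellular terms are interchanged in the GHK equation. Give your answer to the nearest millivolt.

-51 mV

Vm = 56.9 · log₁₀[(Σ P·[cation]ₒ + Σ P·[anion]ᵢ) / (Σ P·[cation]ᵢ + Σ P·[anion]ₒ)]
Numerator = 1×7.48 + 0.082×138 + 0.27×17.1 = 23.41
Denominator = 1×160 + 0.082×11.0 + 0.27×91.5 = 185.6
Vm = 56.9 · log₁₀(0.12614) = 56.9 × (-0.8991) = -51.16 mV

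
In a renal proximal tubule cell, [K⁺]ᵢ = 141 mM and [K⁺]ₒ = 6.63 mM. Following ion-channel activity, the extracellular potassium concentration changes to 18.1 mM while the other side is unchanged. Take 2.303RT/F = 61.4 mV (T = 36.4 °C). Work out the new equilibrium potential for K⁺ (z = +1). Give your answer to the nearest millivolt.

After the shift: [K⁺]_out = 18.1, [K⁺]_in = 141 mM.
E_new = (61.4/1)·log₁₀(18.1/141) = 61.40 · (-0.8915) = -54.74 mV

-55 mV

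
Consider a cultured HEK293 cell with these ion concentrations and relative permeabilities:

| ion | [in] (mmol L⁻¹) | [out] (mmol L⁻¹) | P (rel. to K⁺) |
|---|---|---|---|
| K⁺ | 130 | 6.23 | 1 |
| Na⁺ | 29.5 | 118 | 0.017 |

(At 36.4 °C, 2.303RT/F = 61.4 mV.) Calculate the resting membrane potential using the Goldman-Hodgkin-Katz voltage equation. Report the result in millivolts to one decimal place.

Vm = 61.4 · log₁₀[(Σ P·[cation]ₒ + Σ P·[anion]ᵢ) / (Σ P·[cation]ᵢ + Σ P·[anion]ₒ)]
Numerator = 1×6.23 + 0.017×118 = 8.236
Denominator = 1×130 + 0.017×29.5 = 130.5
Vm = 61.4 · log₁₀(0.06311) = 61.4 × (-1.1999) = -73.67 mV

-73.7 mV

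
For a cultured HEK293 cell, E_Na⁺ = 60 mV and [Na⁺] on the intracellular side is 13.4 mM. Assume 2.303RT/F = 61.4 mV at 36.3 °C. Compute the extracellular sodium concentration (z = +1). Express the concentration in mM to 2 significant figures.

Nernst: E = (61.4/1) · log₁₀([out]/[in]), so log₁₀([out]/[in]) = 60.0 × 1 / 61.4 = 0.9772.
[out]/[in] = 10^(0.9772) = 9.489.
[out] = 9.489 × 13.4 = 127.1 mM.

130 mM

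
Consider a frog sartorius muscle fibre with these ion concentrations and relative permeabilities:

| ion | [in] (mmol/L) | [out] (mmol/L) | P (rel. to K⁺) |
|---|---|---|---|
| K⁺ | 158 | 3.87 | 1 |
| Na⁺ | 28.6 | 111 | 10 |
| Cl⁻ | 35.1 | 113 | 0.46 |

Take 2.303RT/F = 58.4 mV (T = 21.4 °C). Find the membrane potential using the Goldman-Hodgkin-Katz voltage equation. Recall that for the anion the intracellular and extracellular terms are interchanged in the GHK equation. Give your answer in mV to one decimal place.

20.9 mV

Vm = 58.4 · log₁₀[(Σ P·[cation]ₒ + Σ P·[anion]ᵢ) / (Σ P·[cation]ᵢ + Σ P·[anion]ₒ)]
Numerator = 1×3.87 + 10×111 + 0.46×35.1 = 1130
Denominator = 1×158 + 10×28.6 + 0.46×113 = 496
Vm = 58.4 · log₁₀(2.2783) = 58.4 × (0.3576) = 20.89 mV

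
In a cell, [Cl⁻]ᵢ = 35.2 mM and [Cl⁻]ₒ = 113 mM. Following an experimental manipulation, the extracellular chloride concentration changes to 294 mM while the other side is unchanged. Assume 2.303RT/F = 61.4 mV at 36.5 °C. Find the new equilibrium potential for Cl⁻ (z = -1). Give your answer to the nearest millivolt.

-57 mV

After the shift: [Cl⁻]_out = 294, [Cl⁻]_in = 35.2 mM.
E_new = (61.4/-1)·log₁₀(294/35.2) = -61.40 · (0.9218) = -56.60 mV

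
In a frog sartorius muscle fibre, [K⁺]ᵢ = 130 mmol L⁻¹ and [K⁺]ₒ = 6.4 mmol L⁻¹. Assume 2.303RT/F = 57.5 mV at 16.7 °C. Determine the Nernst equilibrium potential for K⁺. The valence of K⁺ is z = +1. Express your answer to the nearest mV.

-75 mV

E = (57.5/z) · log₁₀([K⁺]_out/[K⁺]_in) with z = +1.
= (57.5/1) · log₁₀(6.4/130) = 57.50 · log₁₀(0.04923)
= 57.50 · (-1.3078) = -75.20 mV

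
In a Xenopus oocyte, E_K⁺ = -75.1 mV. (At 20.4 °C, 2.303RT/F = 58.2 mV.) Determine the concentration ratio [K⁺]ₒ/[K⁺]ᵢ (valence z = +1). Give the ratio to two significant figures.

0.051

log₁₀([out]/[in]) = E·z/(58.2) = -75.1 × 1 / 58.2 = -1.2904
[out]/[in] = 10^(-1.2904) = 0.05124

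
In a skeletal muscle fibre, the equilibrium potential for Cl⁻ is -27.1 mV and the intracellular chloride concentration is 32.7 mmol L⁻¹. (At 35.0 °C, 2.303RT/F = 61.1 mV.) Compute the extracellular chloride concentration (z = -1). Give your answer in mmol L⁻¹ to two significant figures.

91 mmol L⁻¹

Nernst: E = (61.1/-1) · log₁₀([out]/[in]), so log₁₀([out]/[in]) = -27.1 × -1 / 61.1 = 0.4435.
[out]/[in] = 10^(0.4435) = 2.777.
[out] = 2.777 × 32.7 = 90.8 mmol L⁻¹.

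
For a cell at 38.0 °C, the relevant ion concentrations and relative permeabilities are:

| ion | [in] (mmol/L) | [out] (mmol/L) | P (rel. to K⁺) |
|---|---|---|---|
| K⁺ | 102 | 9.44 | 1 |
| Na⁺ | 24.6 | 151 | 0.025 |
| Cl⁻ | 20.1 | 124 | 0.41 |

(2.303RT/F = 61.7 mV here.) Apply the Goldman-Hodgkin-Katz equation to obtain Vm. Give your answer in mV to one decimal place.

Vm = 61.7 · log₁₀[(Σ P·[cation]ₒ + Σ P·[anion]ᵢ) / (Σ P·[cation]ᵢ + Σ P·[anion]ₒ)]
Numerator = 1×9.44 + 0.025×151 + 0.41×20.1 = 21.46
Denominator = 1×102 + 0.025×24.6 + 0.41×124 = 153.5
Vm = 61.7 · log₁₀(0.13982) = 61.7 × (-0.8544) = -52.72 mV

-52.7 mV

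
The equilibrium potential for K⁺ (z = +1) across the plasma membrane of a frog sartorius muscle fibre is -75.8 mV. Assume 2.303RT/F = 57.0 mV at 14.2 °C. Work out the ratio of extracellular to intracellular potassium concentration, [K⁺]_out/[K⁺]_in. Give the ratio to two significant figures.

log₁₀([out]/[in]) = E·z/(57.0) = -75.8 × 1 / 57.0 = -1.3298
[out]/[in] = 10^(-1.3298) = 0.04679

0.047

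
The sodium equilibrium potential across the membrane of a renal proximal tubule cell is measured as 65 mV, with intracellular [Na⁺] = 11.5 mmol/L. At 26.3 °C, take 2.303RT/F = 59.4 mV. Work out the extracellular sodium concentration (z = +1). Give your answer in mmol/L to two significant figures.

140 mmol/L

Nernst: E = (59.4/1) · log₁₀([out]/[in]), so log₁₀([out]/[in]) = 65.0 × 1 / 59.4 = 1.0943.
[out]/[in] = 10^(1.0943) = 12.42.
[out] = 12.42 × 11.5 = 142.9 mmol/L.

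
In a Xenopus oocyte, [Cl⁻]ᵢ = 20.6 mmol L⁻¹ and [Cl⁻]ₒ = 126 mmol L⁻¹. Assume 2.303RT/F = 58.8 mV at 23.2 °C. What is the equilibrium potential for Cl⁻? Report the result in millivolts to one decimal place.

E = (58.8/z) · log₁₀([Cl⁻]_out/[Cl⁻]_in) with z = -1.
For an anion, dividing by z = -1 reverses the sign.
= (58.8/-1) · log₁₀(126/20.6) = -58.80 · log₁₀(6.117)
= -58.80 · (0.7865) = -46.25 mV

-46.2 mV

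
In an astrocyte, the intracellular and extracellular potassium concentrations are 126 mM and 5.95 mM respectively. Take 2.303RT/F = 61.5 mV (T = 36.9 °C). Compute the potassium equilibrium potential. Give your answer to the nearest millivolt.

E = (61.5/z) · log₁₀([K⁺]_out/[K⁺]_in) with z = +1.
= (61.5/1) · log₁₀(5.95/126) = 61.50 · log₁₀(0.04722)
= 61.50 · (-1.3259) = -81.54 mV

-82 mV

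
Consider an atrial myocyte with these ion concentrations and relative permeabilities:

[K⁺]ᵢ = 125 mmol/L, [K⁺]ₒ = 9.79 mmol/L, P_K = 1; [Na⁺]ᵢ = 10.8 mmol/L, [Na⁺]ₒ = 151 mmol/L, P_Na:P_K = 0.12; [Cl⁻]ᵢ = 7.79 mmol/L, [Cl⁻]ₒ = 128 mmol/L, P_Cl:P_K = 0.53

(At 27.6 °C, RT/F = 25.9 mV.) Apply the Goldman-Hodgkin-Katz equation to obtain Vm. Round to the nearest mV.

Vm = 25.9 · ln[(Σ P·[cation]ₒ + Σ P·[anion]ᵢ) / (Σ P·[cation]ᵢ + Σ P·[anion]ₒ)]
Numerator = 1×9.79 + 0.12×151 + 0.53×7.79 = 32.04
Denominator = 1×125 + 0.12×10.8 + 0.53×128 = 194.1
Vm = 25.9 · ln(0.16503) = 25.9 × (-1.8016) = -46.66 mV

-47 mV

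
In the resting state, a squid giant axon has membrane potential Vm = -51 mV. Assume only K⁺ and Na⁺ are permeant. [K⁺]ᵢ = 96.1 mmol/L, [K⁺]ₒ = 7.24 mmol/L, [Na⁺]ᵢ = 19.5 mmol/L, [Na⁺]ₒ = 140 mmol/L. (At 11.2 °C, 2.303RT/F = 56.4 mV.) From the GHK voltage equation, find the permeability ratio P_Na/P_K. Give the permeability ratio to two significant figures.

0.034

Let α = P_Na/P_K. GHK: Vm = 56.4·log₁₀[(Kₒ + α·Naₒ)/(Kᵢ + α·Naᵢ)].
10^(Vm/56.4) = 10^(-51.0/56.4) = 0.12467
So 0.12467·(Kᵢ + α·Naᵢ) = Kₒ + α·Naₒ → α = (0.12467·96.1 − 7.24) / (140.0 − 0.12467·19.5)
α = (11.98 − 7.24) / (140.0 − 2.431) = 4.74/137.6 = 0.03446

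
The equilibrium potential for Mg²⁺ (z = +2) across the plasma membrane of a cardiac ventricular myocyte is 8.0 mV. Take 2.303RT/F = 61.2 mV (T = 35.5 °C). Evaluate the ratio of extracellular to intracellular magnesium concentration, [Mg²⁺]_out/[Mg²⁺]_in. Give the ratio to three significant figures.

1.83

log₁₀([out]/[in]) = E·z/(61.2) = 8.0 × 2 / 61.2 = 0.2614
[out]/[in] = 10^(0.2614) = 1.826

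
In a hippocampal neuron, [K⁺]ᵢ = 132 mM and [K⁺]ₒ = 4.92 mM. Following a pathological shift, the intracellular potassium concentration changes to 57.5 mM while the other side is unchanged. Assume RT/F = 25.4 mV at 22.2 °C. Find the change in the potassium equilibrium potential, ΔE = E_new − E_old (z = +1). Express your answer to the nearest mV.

21 mV

E_old = (25.4/1)·ln(4.92/132) = -83.55 mV
E_new = (25.4/1)·ln(4.92/57.5) = -62.45 mV
ΔE = -62.45 − (-83.55) = 21.11 mV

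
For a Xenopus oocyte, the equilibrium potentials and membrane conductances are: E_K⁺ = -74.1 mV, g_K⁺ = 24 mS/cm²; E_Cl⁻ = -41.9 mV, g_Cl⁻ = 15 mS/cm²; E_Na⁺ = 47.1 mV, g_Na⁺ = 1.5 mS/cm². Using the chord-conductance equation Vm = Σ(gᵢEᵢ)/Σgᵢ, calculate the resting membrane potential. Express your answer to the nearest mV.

-58 mV

Σ gᵢEᵢ = 24·(-74.1) + 15·(-41.9) + 1.5·(47.1) = -2336.25
Σ gᵢ = 24 + 15 + 1.5 = 40.5
Vm = -2336.25 / 40.5 = -57.69 mV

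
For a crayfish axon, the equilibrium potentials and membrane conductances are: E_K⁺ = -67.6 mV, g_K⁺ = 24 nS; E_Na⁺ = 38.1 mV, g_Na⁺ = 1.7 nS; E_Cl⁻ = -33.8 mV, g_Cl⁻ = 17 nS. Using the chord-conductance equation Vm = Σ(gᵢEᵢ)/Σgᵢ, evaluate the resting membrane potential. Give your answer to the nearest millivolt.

Σ gᵢEᵢ = 24·(-67.6) + 1.7·(38.1) + 17·(-33.8) = -2132.23
Σ gᵢ = 24 + 1.7 + 17 = 42.7
Vm = -2132.23 / 42.7 = -49.94 mV

-50 mV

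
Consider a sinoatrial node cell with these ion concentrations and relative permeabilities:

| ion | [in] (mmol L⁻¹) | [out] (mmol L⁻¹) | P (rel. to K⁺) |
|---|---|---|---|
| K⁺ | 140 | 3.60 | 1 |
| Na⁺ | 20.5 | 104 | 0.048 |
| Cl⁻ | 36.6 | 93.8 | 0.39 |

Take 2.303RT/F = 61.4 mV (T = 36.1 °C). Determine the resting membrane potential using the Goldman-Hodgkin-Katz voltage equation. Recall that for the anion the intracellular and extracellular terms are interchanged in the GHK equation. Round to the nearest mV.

Vm = 61.4 · log₁₀[(Σ P·[cation]ₒ + Σ P·[anion]ᵢ) / (Σ P·[cation]ᵢ + Σ P·[anion]ₒ)]
Numerator = 1×3.60 + 0.048×104 + 0.39×36.6 = 22.87
Denominator = 1×140 + 0.048×20.5 + 0.39×93.8 = 177.6
Vm = 61.4 · log₁₀(0.12877) = 61.4 × (-0.8902) = -54.66 mV

-55 mV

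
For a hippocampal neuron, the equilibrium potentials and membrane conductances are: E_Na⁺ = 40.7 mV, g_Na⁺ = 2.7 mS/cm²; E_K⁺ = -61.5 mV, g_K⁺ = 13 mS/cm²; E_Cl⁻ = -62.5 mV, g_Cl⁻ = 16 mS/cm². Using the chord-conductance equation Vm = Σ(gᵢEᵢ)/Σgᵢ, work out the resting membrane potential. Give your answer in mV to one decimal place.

Σ gᵢEᵢ = 2.7·(40.7) + 13·(-61.5) + 16·(-62.5) = -1689.61
Σ gᵢ = 2.7 + 13 + 16 = 31.7
Vm = -1689.61 / 31.7 = -53.30 mV

-53.3 mV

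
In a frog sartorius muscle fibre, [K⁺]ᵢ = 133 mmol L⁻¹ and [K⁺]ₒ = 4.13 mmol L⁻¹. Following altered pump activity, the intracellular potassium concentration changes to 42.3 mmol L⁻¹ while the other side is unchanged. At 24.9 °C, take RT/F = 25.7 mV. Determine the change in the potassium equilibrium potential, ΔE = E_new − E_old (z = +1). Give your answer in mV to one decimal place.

29.4 mV

E_old = (25.7/1)·ln(4.13/133) = -89.23 mV
E_new = (25.7/1)·ln(4.13/42.3) = -59.79 mV
ΔE = -59.79 − (-89.23) = 29.44 mV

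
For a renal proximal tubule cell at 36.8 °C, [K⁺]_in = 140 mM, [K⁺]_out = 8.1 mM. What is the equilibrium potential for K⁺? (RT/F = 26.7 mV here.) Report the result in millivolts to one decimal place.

-76.1 mV

E = (26.7/z) · ln([K⁺]_out/[K⁺]_in) with z = +1.
= (26.7/1) · ln(8.1/140) = 26.70 · ln(0.05786)
= 26.70 · (-2.8498) = -76.09 mV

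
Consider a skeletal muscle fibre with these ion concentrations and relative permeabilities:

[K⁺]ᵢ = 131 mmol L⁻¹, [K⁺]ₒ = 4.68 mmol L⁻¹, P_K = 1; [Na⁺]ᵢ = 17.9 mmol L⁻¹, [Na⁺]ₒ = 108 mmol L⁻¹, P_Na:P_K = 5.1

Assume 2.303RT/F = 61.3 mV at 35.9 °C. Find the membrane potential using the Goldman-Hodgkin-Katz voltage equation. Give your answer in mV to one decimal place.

24.4 mV

Vm = 61.3 · log₁₀[(Σ P·[cation]ₒ + Σ P·[anion]ᵢ) / (Σ P·[cation]ᵢ + Σ P·[anion]ₒ)]
Numerator = 1×4.68 + 5.1×108 = 555.5
Denominator = 1×131 + 5.1×17.9 = 222.3
Vm = 61.3 · log₁₀(2.4989) = 61.3 × (0.3977) = 24.38 mV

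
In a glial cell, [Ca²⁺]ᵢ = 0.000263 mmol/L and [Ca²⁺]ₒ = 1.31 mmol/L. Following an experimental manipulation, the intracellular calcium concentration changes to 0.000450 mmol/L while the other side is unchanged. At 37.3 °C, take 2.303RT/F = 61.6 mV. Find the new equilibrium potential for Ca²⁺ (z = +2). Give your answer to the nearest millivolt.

After the shift: [Ca²⁺]_out = 1.31, [Ca²⁺]_in = 0.000450 mmol/L.
E_new = (61.6/2)·log₁₀(1.31/0.000450) = 30.80 · (3.4641) = 106.69 mV

107 mV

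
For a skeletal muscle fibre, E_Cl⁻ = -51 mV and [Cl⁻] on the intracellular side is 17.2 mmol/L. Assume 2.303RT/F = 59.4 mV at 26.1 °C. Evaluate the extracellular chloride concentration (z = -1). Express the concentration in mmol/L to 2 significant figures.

Nernst: E = (59.4/-1) · log₁₀([out]/[in]), so log₁₀([out]/[in]) = -51.0 × -1 / 59.4 = 0.8586.
[out]/[in] = 10^(0.8586) = 7.221.
[out] = 7.221 × 17.2 = 124.2 mmol/L.

120 mmol/L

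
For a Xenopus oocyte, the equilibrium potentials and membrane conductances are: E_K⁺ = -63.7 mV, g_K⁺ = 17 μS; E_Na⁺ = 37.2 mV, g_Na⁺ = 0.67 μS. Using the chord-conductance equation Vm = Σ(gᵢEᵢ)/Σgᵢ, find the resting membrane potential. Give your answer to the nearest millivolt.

-60 mV

Σ gᵢEᵢ = 17·(-63.7) + 0.67·(37.2) = -1057.98
Σ gᵢ = 17 + 0.67 = 17.67
Vm = -1057.98 / 17.67 = -59.87 mV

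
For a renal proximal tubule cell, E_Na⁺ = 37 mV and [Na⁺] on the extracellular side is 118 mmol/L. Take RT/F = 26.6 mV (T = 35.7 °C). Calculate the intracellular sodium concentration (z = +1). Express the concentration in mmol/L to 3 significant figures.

29.4 mmol/L

Nernst: E = (26.6/1) · ln([out]/[in]), so ln([out]/[in]) = 37.0 × 1 / 26.6 = 1.3910.
[out]/[in] = e^(1.3910) = 4.019.
[in] = 118 / 4.019 = 29.36 mmol/L.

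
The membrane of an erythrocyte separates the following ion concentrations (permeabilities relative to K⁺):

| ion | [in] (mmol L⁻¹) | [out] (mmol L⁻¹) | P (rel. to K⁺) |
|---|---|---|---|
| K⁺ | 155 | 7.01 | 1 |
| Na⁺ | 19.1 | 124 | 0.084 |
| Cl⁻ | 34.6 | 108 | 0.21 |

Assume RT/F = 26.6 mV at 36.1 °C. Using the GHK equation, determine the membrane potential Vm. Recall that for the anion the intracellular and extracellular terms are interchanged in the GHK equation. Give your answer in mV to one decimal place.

-52.7 mV

Vm = 26.6 · ln[(Σ P·[cation]ₒ + Σ P·[anion]ᵢ) / (Σ P·[cation]ᵢ + Σ P·[anion]ₒ)]
Numerator = 1×7.01 + 0.084×124 + 0.21×34.6 = 24.69
Denominator = 1×155 + 0.084×19.1 + 0.21×108 = 179.3
Vm = 26.6 · ln(0.13773) = 26.6 × (-1.9825) = -52.73 mV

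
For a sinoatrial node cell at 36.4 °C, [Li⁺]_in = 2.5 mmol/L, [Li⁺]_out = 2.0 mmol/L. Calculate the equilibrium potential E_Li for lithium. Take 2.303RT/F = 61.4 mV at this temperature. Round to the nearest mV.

-6 mV

E = (61.4/z) · log₁₀([Li⁺]_out/[Li⁺]_in) with z = +1.
= (61.4/1) · log₁₀(2.0/2.5) = 61.40 · log₁₀(0.8)
= 61.40 · (-0.0969) = -5.95 mV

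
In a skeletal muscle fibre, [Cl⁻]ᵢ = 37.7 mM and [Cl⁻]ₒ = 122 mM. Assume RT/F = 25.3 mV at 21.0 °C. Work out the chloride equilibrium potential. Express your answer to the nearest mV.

E = (25.3/z) · ln([Cl⁻]_out/[Cl⁻]_in) with z = -1.
For an anion, dividing by z = -1 reverses the sign.
= (25.3/-1) · ln(122/37.7) = -25.30 · ln(3.236)
= -25.30 · (1.1744) = -29.71 mV

-30 mV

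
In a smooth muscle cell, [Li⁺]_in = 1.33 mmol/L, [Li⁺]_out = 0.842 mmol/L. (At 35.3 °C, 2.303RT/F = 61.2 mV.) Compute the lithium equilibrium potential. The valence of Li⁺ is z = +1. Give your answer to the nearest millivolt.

E = (61.2/z) · log₁₀([Li⁺]_out/[Li⁺]_in) with z = +1.
= (61.2/1) · log₁₀(0.842/1.33) = 61.20 · log₁₀(0.6331)
= 61.20 · (-0.1985) = -12.15 mV

-12 mV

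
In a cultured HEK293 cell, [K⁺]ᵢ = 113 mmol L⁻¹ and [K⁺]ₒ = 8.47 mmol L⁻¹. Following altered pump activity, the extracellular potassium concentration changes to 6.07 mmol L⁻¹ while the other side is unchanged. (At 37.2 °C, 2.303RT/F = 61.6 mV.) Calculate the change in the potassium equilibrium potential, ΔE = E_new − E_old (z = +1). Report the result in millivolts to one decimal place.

-8.9 mV

E_old = (61.6/1)·log₁₀(8.47/113) = -69.31 mV
E_new = (61.6/1)·log₁₀(6.07/113) = -78.23 mV
ΔE = -78.23 − (-69.31) = -8.91 mV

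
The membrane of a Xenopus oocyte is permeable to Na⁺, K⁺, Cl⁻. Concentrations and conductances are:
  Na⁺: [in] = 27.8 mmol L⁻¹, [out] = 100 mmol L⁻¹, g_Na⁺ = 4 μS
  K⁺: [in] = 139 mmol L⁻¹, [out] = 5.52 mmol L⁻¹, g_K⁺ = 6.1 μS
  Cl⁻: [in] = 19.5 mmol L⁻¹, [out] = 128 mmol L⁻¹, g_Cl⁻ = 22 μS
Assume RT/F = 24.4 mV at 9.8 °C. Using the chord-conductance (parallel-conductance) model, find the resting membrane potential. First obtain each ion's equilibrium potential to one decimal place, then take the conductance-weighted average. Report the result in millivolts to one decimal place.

-42.5 mV

E_Na⁺ = (24.4/1)·ln(100/27.8) = 31.2 mV
E_K⁺ = (24.4/1)·ln(5.52/139) = -78.7 mV
E_Cl⁻ = (24.4/-1)·ln(128/19.5) = -45.9 mV
Vm = (Σ gᵢEᵢ)/(Σ gᵢ) = (4·31.2 + 6.1·-78.7 + 22·-45.9) / (4 + 6.1 + 22)
= -1365.07 / 32.1 = -42.53 mV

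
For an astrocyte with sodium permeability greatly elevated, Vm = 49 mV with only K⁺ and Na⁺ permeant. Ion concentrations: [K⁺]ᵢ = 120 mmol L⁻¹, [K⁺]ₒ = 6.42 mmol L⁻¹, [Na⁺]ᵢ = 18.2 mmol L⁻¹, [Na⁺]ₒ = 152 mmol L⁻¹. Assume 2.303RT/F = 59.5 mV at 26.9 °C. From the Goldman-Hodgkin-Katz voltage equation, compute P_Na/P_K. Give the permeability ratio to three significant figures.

Let α = P_Na/P_K. GHK: Vm = 59.5·log₁₀[(Kₒ + α·Naₒ)/(Kᵢ + α·Naᵢ)].
10^(Vm/59.5) = 10^(49.0/59.5) = 6.6608
So 6.6608·(Kᵢ + α·Naᵢ) = Kₒ + α·Naₒ → α = (6.6608·120.0 − 6.42) / (152.0 − 6.6608·18.2)
α = (799.3 − 6.42) / (152.0 − 121.2) = 792.9/30.77 = 25.77

25.8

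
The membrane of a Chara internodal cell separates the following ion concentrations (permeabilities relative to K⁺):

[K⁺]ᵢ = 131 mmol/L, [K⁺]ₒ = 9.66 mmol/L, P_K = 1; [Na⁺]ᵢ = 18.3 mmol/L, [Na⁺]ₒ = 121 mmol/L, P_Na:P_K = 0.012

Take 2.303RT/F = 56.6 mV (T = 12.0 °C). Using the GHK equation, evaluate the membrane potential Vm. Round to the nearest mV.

-61 mV

Vm = 56.6 · log₁₀[(Σ P·[cation]ₒ + Σ P·[anion]ᵢ) / (Σ P·[cation]ᵢ + Σ P·[anion]ₒ)]
Numerator = 1×9.66 + 0.012×121 = 11.11
Denominator = 1×131 + 0.012×18.3 = 131.2
Vm = 56.6 · log₁₀(0.084682) = 56.6 × (-1.0722) = -60.69 mV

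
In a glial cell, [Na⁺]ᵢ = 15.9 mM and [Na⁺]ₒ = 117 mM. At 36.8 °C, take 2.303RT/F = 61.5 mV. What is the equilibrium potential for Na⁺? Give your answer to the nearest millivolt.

53 mV

E = (61.5/z) · log₁₀([Na⁺]_out/[Na⁺]_in) with z = +1.
= (61.5/1) · log₁₀(117/15.9) = 61.50 · log₁₀(7.358)
= 61.50 · (0.8668) = 53.31 mV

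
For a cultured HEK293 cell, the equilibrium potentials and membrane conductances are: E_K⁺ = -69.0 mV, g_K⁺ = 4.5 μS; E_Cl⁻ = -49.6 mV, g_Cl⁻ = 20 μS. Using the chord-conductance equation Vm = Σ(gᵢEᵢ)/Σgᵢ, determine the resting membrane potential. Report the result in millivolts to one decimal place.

-53.2 mV

Σ gᵢEᵢ = 4.5·(-69.0) + 20·(-49.6) = -1302.50
Σ gᵢ = 4.5 + 20 = 24.5
Vm = -1302.50 / 24.5 = -53.16 mV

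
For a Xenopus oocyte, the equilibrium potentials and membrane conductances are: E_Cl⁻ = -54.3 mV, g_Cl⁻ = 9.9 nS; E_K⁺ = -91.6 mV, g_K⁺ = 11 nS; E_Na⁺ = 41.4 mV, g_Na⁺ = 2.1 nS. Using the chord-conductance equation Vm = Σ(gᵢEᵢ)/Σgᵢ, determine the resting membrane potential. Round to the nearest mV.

Σ gᵢEᵢ = 9.9·(-54.3) + 11·(-91.6) + 2.1·(41.4) = -1458.23
Σ gᵢ = 9.9 + 11 + 2.1 = 23
Vm = -1458.23 / 23 = -63.40 mV

-63 mV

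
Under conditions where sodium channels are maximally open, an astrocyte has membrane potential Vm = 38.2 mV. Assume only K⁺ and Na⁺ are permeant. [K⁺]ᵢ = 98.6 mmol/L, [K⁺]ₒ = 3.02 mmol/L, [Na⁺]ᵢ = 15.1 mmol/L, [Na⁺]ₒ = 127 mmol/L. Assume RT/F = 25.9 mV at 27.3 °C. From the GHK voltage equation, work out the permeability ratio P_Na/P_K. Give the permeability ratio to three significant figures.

Let α = P_Na/P_K. GHK: Vm = 25.9·ln[(Kₒ + α·Naₒ)/(Kᵢ + α·Naᵢ)].
e^(Vm/25.9) = e^(38.2/25.9) = 4.3706
So 4.3706·(Kᵢ + α·Naᵢ) = Kₒ + α·Naₒ → α = (4.3706·98.6 − 3.02) / (127.0 − 4.3706·15.1)
α = (430.9 − 3.02) / (127.0 − 66) = 427.9/61 = 7.015

7.01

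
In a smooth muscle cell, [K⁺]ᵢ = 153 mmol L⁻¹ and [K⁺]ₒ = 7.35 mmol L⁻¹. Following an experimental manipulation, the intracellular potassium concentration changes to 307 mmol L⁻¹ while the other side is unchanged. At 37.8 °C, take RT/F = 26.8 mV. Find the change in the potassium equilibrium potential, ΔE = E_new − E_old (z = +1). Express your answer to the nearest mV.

-19 mV

E_old = (26.8/1)·ln(7.35/153) = -81.36 mV
E_new = (26.8/1)·ln(7.35/307) = -100.02 mV
ΔE = -100.02 − (-81.36) = -18.66 mV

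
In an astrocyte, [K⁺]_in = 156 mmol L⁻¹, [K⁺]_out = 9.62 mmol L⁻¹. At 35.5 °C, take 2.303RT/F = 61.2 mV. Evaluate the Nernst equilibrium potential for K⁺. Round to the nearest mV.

-74 mV

E = (61.2/z) · log₁₀([K⁺]_out/[K⁺]_in) with z = +1.
= (61.2/1) · log₁₀(9.62/156) = 61.20 · log₁₀(0.06167)
= 61.20 · (-1.2099) = -74.05 mV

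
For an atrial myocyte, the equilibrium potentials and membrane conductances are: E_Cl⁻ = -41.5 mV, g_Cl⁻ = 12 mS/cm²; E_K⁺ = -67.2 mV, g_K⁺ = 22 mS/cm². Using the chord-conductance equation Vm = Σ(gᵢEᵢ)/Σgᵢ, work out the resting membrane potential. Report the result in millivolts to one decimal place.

-58.1 mV

Σ gᵢEᵢ = 12·(-41.5) + 22·(-67.2) = -1976.40
Σ gᵢ = 12 + 22 = 34
Vm = -1976.40 / 34 = -58.13 mV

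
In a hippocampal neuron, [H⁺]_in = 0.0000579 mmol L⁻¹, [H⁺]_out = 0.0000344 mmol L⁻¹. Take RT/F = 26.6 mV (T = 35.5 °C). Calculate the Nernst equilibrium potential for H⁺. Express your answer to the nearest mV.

-14 mV

E = (26.6/z) · ln([H⁺]_out/[H⁺]_in) with z = +1.
= (26.6/1) · ln(0.0000344/0.0000579) = 26.60 · ln(0.5941)
= 26.60 · (-0.5207) = -13.85 mV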